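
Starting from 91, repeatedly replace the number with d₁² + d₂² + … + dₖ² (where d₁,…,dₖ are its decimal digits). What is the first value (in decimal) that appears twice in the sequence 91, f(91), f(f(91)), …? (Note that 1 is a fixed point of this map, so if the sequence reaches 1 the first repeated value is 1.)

1

91 → 9² + 1² = 81 + 1 = 82
82 → 8² + 2² = 64 + 4 = 68
68 → 6² + 8² = 36 + 64 = 100
100 → 1² + 0² + 0² = 1 + 0 + 0 = 1  — reached the fixed point 1.
1 → 1, so 1 is the first repeated value.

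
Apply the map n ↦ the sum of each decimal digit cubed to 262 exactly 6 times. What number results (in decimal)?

370

262 → 2³ + 6³ + 2³ = 8 + 216 + 8 = 232
232 → 2³ + 3³ + 2³ = 8 + 27 + 8 = 43
43 → 4³ + 3³ = 64 + 27 = 91
91 → 9³ + 1³ = 729 + 1 = 730
730 → 7³ + 3³ + 0³ = 343 + 27 + 0 = 370
370 → 3³ + 7³ + 0³ = 27 + 343 + 0 = 370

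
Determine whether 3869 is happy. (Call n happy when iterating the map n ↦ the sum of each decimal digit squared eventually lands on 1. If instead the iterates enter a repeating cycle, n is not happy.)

3869 → 3² + 8² + 6² + 9² = 9 + 64 + 36 + 81 = 190
190 → 1² + 9² + 0² = 1 + 81 + 0 = 82
82 → 8² + 2² = 64 + 4 = 68
68 → 6² + 8² = 36 + 64 = 100
100 → 1² + 0² + 0² = 1 + 0 + 0 = 1  — reached 1.

happy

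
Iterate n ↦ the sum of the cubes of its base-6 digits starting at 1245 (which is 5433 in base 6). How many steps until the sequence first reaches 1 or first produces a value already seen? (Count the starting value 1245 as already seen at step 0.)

1245 = (5,4,3,3)_6 → 243
243 = (1,0,4,3)_6 → 92
92 = (2,3,2)_6 → 43
43 = (1,1,1)_6 → 3
3 = (3)_6 → 27
27 = (4,3)_6 → 91
91 = (2,3,1)_6 → 36
36 = (1,0,0)_6 → 1  — reached 1.
That took 8 steps.

8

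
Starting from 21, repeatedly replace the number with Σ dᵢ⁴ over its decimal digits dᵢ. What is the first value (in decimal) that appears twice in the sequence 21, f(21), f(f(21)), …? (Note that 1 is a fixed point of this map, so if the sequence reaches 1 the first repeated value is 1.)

21 → 17
17 → 2402
2402 → 288
288 → 8208
8208 → 8208  — 8208 already appeared earlier.

8208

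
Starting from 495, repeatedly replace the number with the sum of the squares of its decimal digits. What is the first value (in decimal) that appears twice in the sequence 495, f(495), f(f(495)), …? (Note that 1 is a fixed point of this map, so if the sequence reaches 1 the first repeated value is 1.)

495 → 4² + 9² + 5² = 16 + 81 + 25 = 122
122 → 1² + 2² + 2² = 1 + 4 + 4 = 9
9 → 9² = 81
81 → 8² + 1² = 64 + 1 = 65
65 → 6² + 5² = 36 + 25 = 61
61 → 6² + 1² = 36 + 1 = 37
37 → 3² + 7² = 9 + 49 = 58
58 → 5² + 8² = 25 + 64 = 89
89 → 8² + 9² = 64 + 81 = 145
145 → 1² + 4² + 5² = 1 + 16 + 25 = 42
42 → 4² + 2² = 16 + 4 = 20
20 → 2² + 0² = 4 + 0 = 4
4 → 4² = 16
16 → 1² + 6² = 1 + 36 = 37  — 37 already appeared earlier.

37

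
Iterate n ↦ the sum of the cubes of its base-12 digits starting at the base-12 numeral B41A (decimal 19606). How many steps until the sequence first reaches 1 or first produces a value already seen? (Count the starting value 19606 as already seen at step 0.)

19606 = (11,4,1,10)_12 → 2396
2396 = (1,4,7,8)_12 → 920
920 = (6,4,8)_12 → 792
792 = (5,6,0)_12 → 341
341 = (2,4,5)_12 → 197
197 = (1,4,5)_12 → 190
190 = (1,3,10)_12 → 1028
1028 = (7,1,8)_12 → 856
856 = (5,11,4)_12 → 1520
1520 = (10,6,8)_12 → 1728
1728 = (1,0,0,0)_12 → 1  — reached 1.
That took 11 steps.

11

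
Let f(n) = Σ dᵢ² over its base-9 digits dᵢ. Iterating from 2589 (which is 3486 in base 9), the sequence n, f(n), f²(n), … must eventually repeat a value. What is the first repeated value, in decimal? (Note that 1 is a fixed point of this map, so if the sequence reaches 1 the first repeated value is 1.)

2589 = (3,4,8,6)_9 → 3² + 4² + 8² + 6² = 125
125 = (1,4,8)_9 → 1² + 4² + 8² = 81
81 = (1,0,0)_9 → 1² + 0² + 0² = 1  — reached the fixed point 1.
1 → 1, so 1 is the first repeated value.

1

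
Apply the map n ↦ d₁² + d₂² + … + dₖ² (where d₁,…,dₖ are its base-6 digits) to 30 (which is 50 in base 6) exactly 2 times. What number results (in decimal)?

17

30 = (5,0)_6 → 25
25 = (4,1)_6 → 17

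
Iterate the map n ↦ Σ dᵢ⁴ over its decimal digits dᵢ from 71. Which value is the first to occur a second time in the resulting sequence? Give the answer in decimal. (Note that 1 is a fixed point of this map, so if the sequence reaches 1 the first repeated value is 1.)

71 → 7⁴ + 1⁴ = 2402
2402 → 2⁴ + 4⁴ + 0⁴ + 2⁴ = 288
288 → 2⁴ + 8⁴ + 8⁴ = 8208
8208 → 8⁴ + 2⁴ + 0⁴ + 8⁴ = 8208  — 8208 already appeared earlier.

8208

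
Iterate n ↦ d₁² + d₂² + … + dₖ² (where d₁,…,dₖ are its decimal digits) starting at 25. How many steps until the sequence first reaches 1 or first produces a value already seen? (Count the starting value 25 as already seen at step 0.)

25 → 29
29 → 85
85 → 89
89 → 145
145 → 42
42 → 20
20 → 4
4 → 16
16 → 37
37 → 58
58 → 89  — 89 repeats.
That took 11 steps.

11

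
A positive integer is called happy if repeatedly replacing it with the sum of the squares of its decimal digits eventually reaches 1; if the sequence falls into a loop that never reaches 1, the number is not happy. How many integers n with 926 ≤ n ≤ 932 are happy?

2

926: 926 → 121 → 6 → 36 → 45 → 41 → 17 → 50 → 25 → 29 → 85 → 89 → 145 → 42 → 20 → 4 → 16 → 37 → 58 → 89  (repeats 89)
927: 927 → 134 → 26 → 40 → 16 → 37 → 58 → 89 → 145 → 42 → 20 → 4 → 16  (repeats 16)
928: 928 → 149 → 98 → 145 → 42 → 20 → 4 → 16 → 37 → 58 → 89 → 145  (repeats 145)
929: 929 → 166 → 73 → 58 → 89 → 145 → 42 → 20 → 4 → 16 → 37 → 58  (repeats 58)
930: 930 → 90 → 81 → 65 → 61 → 37 → 58 → 89 → 145 → 42 → 20 → 4 → 16 → 37  (repeats 37)
931: 931 → 91 → 82 → 68 → 100 → 1  (reaches 1)
932: 932 → 94 → 97 → 130 → 10 → 1  (reaches 1)
happy: 931, 932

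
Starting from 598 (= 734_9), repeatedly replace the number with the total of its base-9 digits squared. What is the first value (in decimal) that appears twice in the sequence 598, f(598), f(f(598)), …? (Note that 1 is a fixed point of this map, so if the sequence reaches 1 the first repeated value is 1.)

74

598 = (7,3,4)_9 → 7² + 3² + 4² = 74
74 = (8,2)_9 → 8² + 2² = 68
68 = (7,5)_9 → 7² + 5² = 74  — 74 already appeared earlier.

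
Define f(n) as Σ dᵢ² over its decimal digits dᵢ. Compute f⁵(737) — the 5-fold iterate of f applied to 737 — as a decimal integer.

85

737 → 7² + 3² + 7² = 107
107 → 1² + 0² + 7² = 50
50 → 5² + 0² = 25
25 → 2² + 5² = 29
29 → 2² + 9² = 85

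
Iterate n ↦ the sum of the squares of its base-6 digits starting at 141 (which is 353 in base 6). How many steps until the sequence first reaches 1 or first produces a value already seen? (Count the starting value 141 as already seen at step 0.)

13

141 = (3,5,3)_6 → 43
43 = (1,1,1)_6 → 3
3 = (3)_6 → 9
9 = (1,3)_6 → 10
10 = (1,4)_6 → 17
17 = (2,5)_6 → 29
29 = (4,5)_6 → 41
41 = (1,0,5)_6 → 26
26 = (4,2)_6 → 20
20 = (3,2)_6 → 13
13 = (2,1)_6 → 5
5 = (5)_6 → 25
25 = (4,1)_6 → 17  — 17 repeats.
That took 13 steps.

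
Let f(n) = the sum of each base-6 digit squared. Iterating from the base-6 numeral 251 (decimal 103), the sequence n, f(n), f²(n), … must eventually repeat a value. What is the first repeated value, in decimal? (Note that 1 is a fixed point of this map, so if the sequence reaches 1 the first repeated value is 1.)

103 = (2,5,1)_6 → 2² + 5² + 1² = 30
30 = (5,0)_6 → 5² + 0² = 25
25 = (4,1)_6 → 4² + 1² = 17
17 = (2,5)_6 → 2² + 5² = 29
29 = (4,5)_6 → 4² + 5² = 41
41 = (1,0,5)_6 → 1² + 0² + 5² = 26
26 = (4,2)_6 → 4² + 2² = 20
20 = (3,2)_6 → 3² + 2² = 13
13 = (2,1)_6 → 2² + 1² = 5
5 = (5)_6 → 5² = 25  — 25 already appeared earlier.

25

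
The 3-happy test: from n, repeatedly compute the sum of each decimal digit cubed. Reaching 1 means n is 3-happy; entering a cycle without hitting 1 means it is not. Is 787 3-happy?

787 → 7³ + 8³ + 7³ = 343 + 512 + 343 = 1198
1198 → 1³ + 1³ + 9³ + 8³ = 1 + 1 + 729 + 512 = 1243
1243 → 1³ + 2³ + 4³ + 3³ = 1 + 8 + 64 + 27 = 100
100 → 1³ + 0³ + 0³ = 1 + 0 + 0 = 1  — reached 1.

3-happy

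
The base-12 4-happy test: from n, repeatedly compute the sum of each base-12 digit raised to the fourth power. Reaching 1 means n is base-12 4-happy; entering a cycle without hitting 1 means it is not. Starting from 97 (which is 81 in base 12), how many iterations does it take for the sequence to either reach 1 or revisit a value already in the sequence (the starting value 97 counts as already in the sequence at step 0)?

15

97 = (8,1)_12 → 8⁴ + 1⁴ = 4096 + 1 = 4097
4097 = (2,4,5,5)_12 → 2⁴ + 4⁴ + 5⁴ + 5⁴ = 16 + 256 + 625 + 625 = 1522
1522 = (10,6,10)_12 → 10⁴ + 6⁴ + 10⁴ = 10000 + 1296 + 10000 = 21296
21296 = (1,0,3,10,8)_12 → 1⁴ + 0⁴ + 3⁴ + 10⁴ + 8⁴ = 1 + 0 + 81 + 10000 + 4096 = 14178
14178 = (8,2,5,6)_12 → 8⁴ + 2⁴ + 5⁴ + 6⁴ = 4096 + 16 + 625 + 1296 = 6033
6033 = (3,5,10,9)_12 → 3⁴ + 5⁴ + 10⁴ + 9⁴ = 81 + 625 + 10000 + 6561 = 17267
17267 = (9,11,10,11)_12 → 9⁴ + 11⁴ + 10⁴ + 11⁴ = 6561 + 14641 + 10000 + 14641 = 45843
45843 = (2,2,6,4,3)_12 → 2⁴ + 2⁴ + 6⁴ + 4⁴ + 3⁴ = 16 + 16 + 1296 + 256 + 81 = 1665
1665 = (11,6,9)_12 → 11⁴ + 6⁴ + 9⁴ = 14641 + 1296 + 6561 = 22498
22498 = (1,1,0,2,10)_12 → 1⁴ + 1⁴ + 0⁴ + 2⁴ + 10⁴ = 1 + 1 + 0 + 16 + 10000 = 10018
10018 = (5,9,6,10)_12 → 5⁴ + 9⁴ + 6⁴ + 10⁴ = 625 + 6561 + 1296 + 10000 = 18482
18482 = (10,8,4,2)_12 → 10⁴ + 8⁴ + 4⁴ + 2⁴ = 10000 + 4096 + 256 + 16 = 14368
14368 = (8,3,9,4)_12 → 8⁴ + 3⁴ + 9⁴ + 4⁴ = 4096 + 81 + 6561 + 256 = 10994
10994 = (6,4,4,2)_12 → 6⁴ + 4⁴ + 4⁴ + 2⁴ = 1296 + 256 + 256 + 16 = 1824
1824 = (1,0,8,0)_12 → 1⁴ + 0⁴ + 8⁴ + 0⁴ = 1 + 0 + 4096 + 0 = 4097  — 4097 repeats.
That took 15 steps.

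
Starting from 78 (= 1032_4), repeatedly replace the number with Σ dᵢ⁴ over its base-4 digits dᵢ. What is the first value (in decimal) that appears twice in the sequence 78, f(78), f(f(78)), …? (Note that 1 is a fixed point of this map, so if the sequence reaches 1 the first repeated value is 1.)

1

78 = (1,0,3,2)_4 → 1⁴ + 0⁴ + 3⁴ + 2⁴ = 98
98 = (1,2,0,2)_4 → 1⁴ + 2⁴ + 0⁴ + 2⁴ = 33
33 = (2,0,1)_4 → 2⁴ + 0⁴ + 1⁴ = 17
17 = (1,0,1)_4 → 1⁴ + 0⁴ + 1⁴ = 2
2 = (2)_4 → 2⁴ = 16
16 = (1,0,0)_4 → 1⁴ + 0⁴ + 0⁴ = 1  — reached the fixed point 1.
1 → 1, so 1 is the first repeated value.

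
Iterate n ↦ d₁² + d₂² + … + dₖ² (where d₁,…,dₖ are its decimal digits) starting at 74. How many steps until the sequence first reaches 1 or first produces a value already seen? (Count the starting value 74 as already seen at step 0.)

11

74 → 7² + 4² = 65
65 → 6² + 5² = 61
61 → 6² + 1² = 37
37 → 3² + 7² = 58
58 → 5² + 8² = 89
89 → 8² + 9² = 145
145 → 1² + 4² + 5² = 42
42 → 4² + 2² = 20
20 → 2² + 0² = 4
4 → 4² = 16
16 → 1² + 6² = 37  — 37 repeats.
That took 11 steps.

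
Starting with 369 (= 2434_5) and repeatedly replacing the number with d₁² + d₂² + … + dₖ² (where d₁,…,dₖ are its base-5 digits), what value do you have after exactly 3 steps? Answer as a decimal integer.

369 = (2,4,3,4)_5 → 45
45 = (1,4,0)_5 → 17
17 = (3,2)_5 → 13

13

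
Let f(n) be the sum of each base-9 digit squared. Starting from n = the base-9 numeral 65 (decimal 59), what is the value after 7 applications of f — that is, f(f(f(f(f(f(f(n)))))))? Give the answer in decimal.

65

59 = (6,5)_9 → 6² + 5² = 61
61 = (6,7)_9 → 6² + 7² = 85
85 = (1,0,4)_9 → 1² + 0² + 4² = 17
17 = (1,8)_9 → 1² + 8² = 65
65 = (7,2)_9 → 7² + 2² = 53
53 = (5,8)_9 → 5² + 8² = 89
89 = (1,0,8)_9 → 1² + 0² + 8² = 65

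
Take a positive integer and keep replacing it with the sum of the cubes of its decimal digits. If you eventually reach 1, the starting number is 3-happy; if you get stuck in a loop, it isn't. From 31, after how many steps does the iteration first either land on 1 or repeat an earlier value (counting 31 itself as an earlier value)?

31 → 3³ + 1³ = 27 + 1 = 28
28 → 2³ + 8³ = 8 + 512 = 520
520 → 5³ + 2³ + 0³ = 125 + 8 + 0 = 133
133 → 1³ + 3³ + 3³ = 1 + 27 + 27 = 55
55 → 5³ + 5³ = 125 + 125 = 250
250 → 2³ + 5³ + 0³ = 8 + 125 + 0 = 133  — 133 repeats.
That took 6 steps.

6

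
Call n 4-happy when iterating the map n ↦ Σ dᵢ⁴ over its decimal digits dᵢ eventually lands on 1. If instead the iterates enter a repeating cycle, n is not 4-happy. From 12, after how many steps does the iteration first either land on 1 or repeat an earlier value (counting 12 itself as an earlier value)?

5

12 → 17
17 → 2402
2402 → 288
288 → 8208
8208 → 8208  — 8208 repeats.
That took 5 steps.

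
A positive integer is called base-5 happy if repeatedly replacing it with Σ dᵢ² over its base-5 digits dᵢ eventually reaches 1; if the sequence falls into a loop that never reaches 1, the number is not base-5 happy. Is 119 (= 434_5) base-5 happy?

119 = (4,3,4)_5 → 41
41 = (1,3,1)_5 → 11
11 = (2,1)_5 → 5
5 = (1,0)_5 → 1  — reached 1.

base-5 happy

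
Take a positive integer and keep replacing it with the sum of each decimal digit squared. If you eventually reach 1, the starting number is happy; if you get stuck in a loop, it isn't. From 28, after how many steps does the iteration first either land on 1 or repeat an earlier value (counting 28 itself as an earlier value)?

3

28 → 2² + 8² = 4 + 64 = 68
68 → 6² + 8² = 36 + 64 = 100
100 → 1² + 0² + 0² = 1 + 0 + 0 = 1  — reached 1.
That took 3 steps.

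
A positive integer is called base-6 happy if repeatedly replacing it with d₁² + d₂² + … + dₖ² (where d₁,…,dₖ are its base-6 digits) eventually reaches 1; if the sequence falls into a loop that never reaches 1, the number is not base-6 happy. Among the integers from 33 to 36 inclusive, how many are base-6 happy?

1

33: 33 → 34 → 41 → 26 → 20 → 13 → 5 → 25 → 17 → 29 → 41  — not base-6 happy
34: 34 → 41 → 26 → 20 → 13 → 5 → 25 → 17 → 29 → 41  — not base-6 happy
35: 35 → 50 → 9 → 10 → 17 → 29 → 41 → 26 → 20 → 13 → 5 → 25 → 17  — not base-6 happy
36: 36 → 1  — base-6 happy
base-6 happy: 36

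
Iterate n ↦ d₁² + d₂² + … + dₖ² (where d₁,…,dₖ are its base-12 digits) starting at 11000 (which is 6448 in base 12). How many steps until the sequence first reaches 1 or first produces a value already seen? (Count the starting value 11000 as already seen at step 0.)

11000 = (6,4,4,8)_12 → 6² + 4² + 4² + 8² = 132
132 = (11,0)_12 → 11² + 0² = 121
121 = (10,1)_12 → 10² + 1² = 101
101 = (8,5)_12 → 8² + 5² = 89
89 = (7,5)_12 → 7² + 5² = 74
74 = (6,2)_12 → 6² + 2² = 40
40 = (3,4)_12 → 3² + 4² = 25
25 = (2,1)_12 → 2² + 1² = 5
5 = (5)_12 → 5² = 25  — 25 repeats.
That took 9 steps.

9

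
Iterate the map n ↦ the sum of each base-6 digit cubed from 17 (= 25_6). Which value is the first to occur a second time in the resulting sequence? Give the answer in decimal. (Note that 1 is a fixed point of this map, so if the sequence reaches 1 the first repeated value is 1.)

1

17 = (2,5)_6 → 133
133 = (3,4,1)_6 → 92
92 = (2,3,2)_6 → 43
43 = (1,1,1)_6 → 3
3 = (3)_6 → 27
27 = (4,3)_6 → 91
91 = (2,3,1)_6 → 36
36 = (1,0,0)_6 → 1  — reached the fixed point 1.
1 → 1, so 1 is the first repeated value.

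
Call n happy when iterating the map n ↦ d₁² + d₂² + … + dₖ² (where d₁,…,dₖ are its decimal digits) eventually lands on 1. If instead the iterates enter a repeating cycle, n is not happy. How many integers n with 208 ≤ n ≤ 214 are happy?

1

208: 208 → 68 → 100 → 1  (reaches 1)
209: 209 → 85 → 89 → 145 → 42 → 20 → 4 → 16 → 37 → 58 → 89  (repeats 89)
210: 210 → 5 → 25 → 29 → 85 → 89 → 145 → 42 → 20 → 4 → 16 → 37 → 58 → 89  (repeats 89)
211: 211 → 6 → 36 → 45 → 41 → 17 → 50 → 25 → 29 → 85 → 89 → 145 → 42 → 20 → 4 → 16 → 37 → 58 → 89  (repeats 89)
212: 212 → 9 → 81 → 65 → 61 → 37 → 58 → 89 → 145 → 42 → 20 → 4 → 16 → 37  (repeats 37)
213: 213 → 14 → 17 → 50 → 25 → 29 → 85 → 89 → 145 → 42 → 20 → 4 → 16 → 37 → 58 → 89  (repeats 89)
214: 214 → 21 → 5 → 25 → 29 → 85 → 89 → 145 → 42 → 20 → 4 → 16 → 37 → 58 → 89  (repeats 89)
happy: 208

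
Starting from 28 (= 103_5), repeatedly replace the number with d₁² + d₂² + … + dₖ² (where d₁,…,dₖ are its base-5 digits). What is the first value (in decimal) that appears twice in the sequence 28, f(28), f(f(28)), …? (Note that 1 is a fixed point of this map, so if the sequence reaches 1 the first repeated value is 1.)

28 = (1,0,3)_5 → 1² + 0² + 3² = 1 + 0 + 9 = 10
10 = (2,0)_5 → 2² + 0² = 4 + 0 = 4
4 = (4)_5 → 4² = 16
16 = (3,1)_5 → 3² + 1² = 9 + 1 = 10  — 10 already appeared earlier.

10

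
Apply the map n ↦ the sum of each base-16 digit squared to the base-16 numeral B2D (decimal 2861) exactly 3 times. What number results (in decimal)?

85

2861 = (11,2,13)_16 → 294
294 = (1,2,6)_16 → 41
41 = (2,9)_16 → 85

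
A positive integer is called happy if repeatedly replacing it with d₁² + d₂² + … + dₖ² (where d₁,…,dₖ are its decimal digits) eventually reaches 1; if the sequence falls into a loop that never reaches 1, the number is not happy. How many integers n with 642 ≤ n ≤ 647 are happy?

642: 642 → 56 → 61 → 37 → 58 → 89 → 145 → 42 → 20 → 4 → 16 → 37  (repeats 37)
643: 643 → 61 → 37 → 58 → 89 → 145 → 42 → 20 → 4 → 16 → 37  (repeats 37)
644: 644 → 68 → 100 → 1  (reaches 1)
645: 645 → 77 → 98 → 145 → 42 → 20 → 4 → 16 → 37 → 58 → 89 → 145  (repeats 145)
646: 646 → 88 → 128 → 69 → 117 → 51 → 26 → 40 → 16 → 37 → 58 → 89 → 145 → 42 → 20 → 4 → 16  (repeats 16)
647: 647 → 101 → 2 → 4 → 16 → 37 → 58 → 89 → 145 → 42 → 20 → 4  (repeats 4)
happy: 644

1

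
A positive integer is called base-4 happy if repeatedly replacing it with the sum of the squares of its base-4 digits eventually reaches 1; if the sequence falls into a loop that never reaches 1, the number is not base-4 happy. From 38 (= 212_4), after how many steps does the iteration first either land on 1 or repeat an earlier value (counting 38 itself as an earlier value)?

5

38 = (2,1,2)_4 → 9
9 = (2,1)_4 → 5
5 = (1,1)_4 → 2
2 = (2)_4 → 4
4 = (1,0)_4 → 1  — reached 1.
That took 5 steps.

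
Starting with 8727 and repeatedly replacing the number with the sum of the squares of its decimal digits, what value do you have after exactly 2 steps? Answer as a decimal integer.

8727 → 8² + 7² + 2² + 7² = 64 + 49 + 4 + 49 = 166
166 → 1² + 6² + 6² = 1 + 36 + 36 = 73

73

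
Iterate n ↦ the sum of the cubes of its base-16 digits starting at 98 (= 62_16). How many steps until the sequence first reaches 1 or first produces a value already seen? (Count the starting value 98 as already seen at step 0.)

98 = (6,2)_16 → 6³ + 2³ = 216 + 8 = 224
224 = (14,0)_16 → 14³ + 0³ = 2744 + 0 = 2744
2744 = (10,11,8)_16 → 10³ + 11³ + 8³ = 1000 + 1331 + 512 = 2843
2843 = (11,1,11)_16 → 11³ + 1³ + 11³ = 1331 + 1 + 1331 = 2663
2663 = (10,6,7)_16 → 10³ + 6³ + 7³ = 1000 + 216 + 343 = 1559
1559 = (6,1,7)_16 → 6³ + 1³ + 7³ = 216 + 1 + 343 = 560
560 = (2,3,0)_16 → 2³ + 3³ + 0³ = 8 + 27 + 0 = 35
35 = (2,3)_16 → 2³ + 3³ = 8 + 27 = 35  — 35 repeats.
That took 8 steps.

8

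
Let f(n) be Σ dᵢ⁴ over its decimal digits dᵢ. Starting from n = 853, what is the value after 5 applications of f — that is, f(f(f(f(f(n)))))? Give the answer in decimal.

853 → 4802
4802 → 4368
4368 → 5729
5729 → 9603
9603 → 7938

7938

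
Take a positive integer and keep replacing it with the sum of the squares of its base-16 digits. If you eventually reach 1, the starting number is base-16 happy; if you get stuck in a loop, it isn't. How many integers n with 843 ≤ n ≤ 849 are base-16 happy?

843: 843 → 146 → 85 → 50 → 13 → 169 → 181 → 146  (repeats 146)
844: 844 → 169 → 181 → 146 → 85 → 50 → 13 → 169  (repeats 169)
845: 845 → 194 → 148 → 97 → 37 → 29 → 170 → 200 → 208 → 169 → 181 → 146 → 85 → 50 → 13 → 169  (repeats 169)
846: 846 → 221 → 338 → 30 → 197 → 169 → 181 → 146 → 85 → 50 → 13 → 169  (repeats 169)
847: 847 → 250 → 325 → 42 → 104 → 100 → 52 → 25 → 82 → 29 → 170 → 200 → 208 → 169 → 181 → 146 → 85 → 50 → 13 → 169  (repeats 169)
848: 848 → 34 → 8 → 64 → 16 → 1  (reaches 1)
849: 849 → 35 → 13 → 169 → 181 → 146 → 85 → 50 → 13  (repeats 13)
base-16 happy: 848

1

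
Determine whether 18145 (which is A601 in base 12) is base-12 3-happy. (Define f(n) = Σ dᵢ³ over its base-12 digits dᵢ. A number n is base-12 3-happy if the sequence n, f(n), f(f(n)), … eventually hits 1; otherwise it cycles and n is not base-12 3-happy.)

18145 = (10,6,0,1)_12 → 10³ + 6³ + 0³ + 1³ = 1000 + 216 + 0 + 1 = 1217
1217 = (8,5,5)_12 → 8³ + 5³ + 5³ = 512 + 125 + 125 = 762
762 = (5,3,6)_12 → 5³ + 3³ + 6³ = 125 + 27 + 216 = 368
368 = (2,6,8)_12 → 2³ + 6³ + 8³ = 8 + 216 + 512 = 736
736 = (5,1,4)_12 → 5³ + 1³ + 4³ = 125 + 1 + 64 = 190
190 = (1,3,10)_12 → 1³ + 3³ + 10³ = 1 + 27 + 1000 = 1028
1028 = (7,1,8)_12 → 7³ + 1³ + 8³ = 343 + 1 + 512 = 856
856 = (5,11,4)_12 → 5³ + 11³ + 4³ = 125 + 1331 + 64 = 1520
1520 = (10,6,8)_12 → 10³ + 6³ + 8³ = 1000 + 216 + 512 = 1728
1728 = (1,0,0,0)_12 → 1³ + 0³ + 0³ + 0³ = 1 + 0 + 0 + 0 = 1  — reached 1.

base-12 3-happy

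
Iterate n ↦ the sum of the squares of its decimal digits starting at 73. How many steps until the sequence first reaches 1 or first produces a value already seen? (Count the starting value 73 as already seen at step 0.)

73 → 7² + 3² = 49 + 9 = 58
58 → 5² + 8² = 25 + 64 = 89
89 → 8² + 9² = 64 + 81 = 145
145 → 1² + 4² + 5² = 1 + 16 + 25 = 42
42 → 4² + 2² = 16 + 4 = 20
20 → 2² + 0² = 4 + 0 = 4
4 → 4² = 16
16 → 1² + 6² = 1 + 36 = 37
37 → 3² + 7² = 9 + 49 = 58  — 58 repeats.
That took 9 steps.

9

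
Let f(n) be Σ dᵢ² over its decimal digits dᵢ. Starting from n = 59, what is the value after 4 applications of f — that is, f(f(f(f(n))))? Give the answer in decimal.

59 → 5² + 9² = 106
106 → 1² + 0² + 6² = 37
37 → 3² + 7² = 58
58 → 5² + 8² = 89

89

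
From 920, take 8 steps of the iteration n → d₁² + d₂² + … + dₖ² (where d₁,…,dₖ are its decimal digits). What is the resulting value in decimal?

37

920 → 85
85 → 89
89 → 145
145 → 42
42 → 20
20 → 4
4 → 16
16 → 37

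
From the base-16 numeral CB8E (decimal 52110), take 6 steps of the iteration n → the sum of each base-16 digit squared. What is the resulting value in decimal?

52110 = (12,11,8,14)_16 → 12² + 11² + 8² + 14² = 525
525 = (2,0,13)_16 → 2² + 0² + 13² = 173
173 = (10,13)_16 → 10² + 13² = 269
269 = (1,0,13)_16 → 1² + 0² + 13² = 170
170 = (10,10)_16 → 10² + 10² = 200
200 = (12,8)_16 → 12² + 8² = 208

208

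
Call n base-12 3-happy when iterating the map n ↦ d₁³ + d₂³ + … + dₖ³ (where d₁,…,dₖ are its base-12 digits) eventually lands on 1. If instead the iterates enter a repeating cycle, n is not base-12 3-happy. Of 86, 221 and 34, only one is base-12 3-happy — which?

86: 86 → 351 → 160 → 66 → 341 → 197 → 190 → 1028 → 856 → 1520 → 1728 → 1  — reaches 1 (base-12 3-happy)
221: 221 → 342 → 288 → 8 → 512 → 755 → 1464 → 1008 → 343 → 415 → 1351 → 1136 → 1855 → 1344 → 793 → 342  — repeats 342 (not base-12 3-happy)
34: 34 → 1008 → 343 → 415 → 1351 → 1136 → 1855 → 1344 → 793 → 342 → 288 → 8 → 512 → 755 → 1464 → 1008  — repeats 1008 (not base-12 3-happy)

86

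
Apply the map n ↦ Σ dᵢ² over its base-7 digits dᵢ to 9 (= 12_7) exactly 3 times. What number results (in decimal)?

25

9 = (1,2)_7 → 1² + 2² = 1 + 4 = 5
5 = (5)_7 → 5² = 25
25 = (3,4)_7 → 3² + 4² = 9 + 16 = 25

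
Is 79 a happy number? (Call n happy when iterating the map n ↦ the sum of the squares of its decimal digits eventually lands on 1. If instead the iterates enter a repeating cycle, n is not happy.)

79 → 7² + 9² = 49 + 81 = 130
130 → 1² + 3² + 0² = 1 + 9 + 0 = 10
10 → 1² + 0² = 1 + 0 = 1  — reached 1.

happy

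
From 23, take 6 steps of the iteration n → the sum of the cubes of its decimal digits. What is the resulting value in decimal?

23 → 2³ + 3³ = 8 + 27 = 35
35 → 3³ + 5³ = 27 + 125 = 152
152 → 1³ + 5³ + 2³ = 1 + 125 + 8 = 134
134 → 1³ + 3³ + 4³ = 1 + 27 + 64 = 92
92 → 9³ + 2³ = 729 + 8 = 737
737 → 7³ + 3³ + 7³ = 343 + 27 + 343 = 713

713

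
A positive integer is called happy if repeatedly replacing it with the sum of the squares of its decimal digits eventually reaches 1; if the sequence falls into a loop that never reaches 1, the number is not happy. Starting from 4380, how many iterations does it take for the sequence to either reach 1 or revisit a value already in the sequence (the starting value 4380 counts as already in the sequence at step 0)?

9

4380 → 4² + 3² + 8² + 0² = 89
89 → 8² + 9² = 145
145 → 1² + 4² + 5² = 42
42 → 4² + 2² = 20
20 → 2² + 0² = 4
4 → 4² = 16
16 → 1² + 6² = 37
37 → 3² + 7² = 58
58 → 5² + 8² = 89  — 89 repeats.
That took 9 steps.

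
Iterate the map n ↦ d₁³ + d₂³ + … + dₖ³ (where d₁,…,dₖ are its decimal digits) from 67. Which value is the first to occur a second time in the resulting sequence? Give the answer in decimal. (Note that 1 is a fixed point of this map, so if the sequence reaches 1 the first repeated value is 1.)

370

67 → 6³ + 7³ = 216 + 343 = 559
559 → 5³ + 5³ + 9³ = 125 + 125 + 729 = 979
979 → 9³ + 7³ + 9³ = 729 + 343 + 729 = 1801
1801 → 1³ + 8³ + 0³ + 1³ = 1 + 512 + 0 + 1 = 514
514 → 5³ + 1³ + 4³ = 125 + 1 + 64 = 190
190 → 1³ + 9³ + 0³ = 1 + 729 + 0 = 730
730 → 7³ + 3³ + 0³ = 343 + 27 + 0 = 370
370 → 3³ + 7³ + 0³ = 27 + 343 + 0 = 370  — 370 already appeared earlier.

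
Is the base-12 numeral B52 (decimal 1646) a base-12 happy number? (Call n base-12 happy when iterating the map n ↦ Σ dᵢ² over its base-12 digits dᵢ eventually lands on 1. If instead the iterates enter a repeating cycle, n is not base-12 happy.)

1646 = (11,5,2)_12 → 150
150 = (1,0,6)_12 → 37
37 = (3,1)_12 → 10
10 = (10)_12 → 100
100 = (8,4)_12 → 80
80 = (6,8)_12 → 100  — 100 already seen; the sequence cycles without reaching 1.

not base-12 happy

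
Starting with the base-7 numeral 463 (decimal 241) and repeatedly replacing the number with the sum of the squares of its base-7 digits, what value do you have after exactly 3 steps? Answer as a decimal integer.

45

241 = (4,6,3)_7 → 4² + 6² + 3² = 61
61 = (1,1,5)_7 → 1² + 1² + 5² = 27
27 = (3,6)_7 → 3² + 6² = 45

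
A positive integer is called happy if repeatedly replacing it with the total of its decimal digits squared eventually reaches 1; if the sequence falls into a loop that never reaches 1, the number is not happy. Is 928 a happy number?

928 → 9² + 2² + 8² = 149
149 → 1² + 4² + 9² = 98
98 → 9² + 8² = 145
145 → 1² + 4² + 5² = 42
42 → 4² + 2² = 20
20 → 2² + 0² = 4
4 → 4² = 16
16 → 1² + 6² = 37
37 → 3² + 7² = 58
58 → 5² + 8² = 89
89 → 8² + 9² = 145  — 145 already seen; the sequence cycles without reaching 1.

not happy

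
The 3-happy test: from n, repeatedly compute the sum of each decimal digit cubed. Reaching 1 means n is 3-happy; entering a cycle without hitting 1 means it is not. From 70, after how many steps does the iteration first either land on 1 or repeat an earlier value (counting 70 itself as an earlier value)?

7

70 → 7³ + 0³ = 343 + 0 = 343
343 → 3³ + 4³ + 3³ = 27 + 64 + 27 = 118
118 → 1³ + 1³ + 8³ = 1 + 1 + 512 = 514
514 → 5³ + 1³ + 4³ = 125 + 1 + 64 = 190
190 → 1³ + 9³ + 0³ = 1 + 729 + 0 = 730
730 → 7³ + 3³ + 0³ = 343 + 27 + 0 = 370
370 → 3³ + 7³ + 0³ = 27 + 343 + 0 = 370  — 370 repeats.
That took 7 steps.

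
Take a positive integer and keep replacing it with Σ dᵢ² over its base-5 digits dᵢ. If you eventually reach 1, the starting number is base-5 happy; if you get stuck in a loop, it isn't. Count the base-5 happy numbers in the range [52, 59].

1

52: 52 → 8 → 10 → 4 → 16 → 10  — not base-5 happy
53: 53 → 13 → 13  — not base-5 happy
54: 54 → 20 → 16 → 10 → 4 → 16  — not base-5 happy
55: 55 → 5 → 1  — base-5 happy
56: 56 → 6 → 2 → 4 → 16 → 10 → 4  — not base-5 happy
57: 57 → 9 → 17 → 13 → 13  — not base-5 happy
58: 58 → 14 → 20 → 16 → 10 → 4 → 16  — not base-5 happy
59: 59 → 21 → 17 → 13 → 13  — not base-5 happy
base-5 happy: 55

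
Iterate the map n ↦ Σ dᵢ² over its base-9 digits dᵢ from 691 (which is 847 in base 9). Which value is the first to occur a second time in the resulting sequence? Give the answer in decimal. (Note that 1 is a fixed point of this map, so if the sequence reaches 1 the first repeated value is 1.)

691 = (8,4,7)_9 → 8² + 4² + 7² = 129
129 = (1,5,3)_9 → 1² + 5² + 3² = 35
35 = (3,8)_9 → 3² + 8² = 73
73 = (8,1)_9 → 8² + 1² = 65
65 = (7,2)_9 → 7² + 2² = 53
53 = (5,8)_9 → 5² + 8² = 89
89 = (1,0,8)_9 → 1² + 0² + 8² = 65  — 65 already appeared earlier.

65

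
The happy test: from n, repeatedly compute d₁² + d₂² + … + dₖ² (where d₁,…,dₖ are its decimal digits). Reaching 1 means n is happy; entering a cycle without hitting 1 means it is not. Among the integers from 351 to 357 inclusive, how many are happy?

351: 351 → 35 → 34 → 25 → 29 → 85 → 89 → 145 → 42 → 20 → 4 → 16 → 37 → 58 → 89  (repeats 89)
352: 352 → 38 → 73 → 58 → 89 → 145 → 42 → 20 → 4 → 16 → 37 → 58  (repeats 58)
353: 353 → 43 → 25 → 29 → 85 → 89 → 145 → 42 → 20 → 4 → 16 → 37 → 58 → 89  (repeats 89)
354: 354 → 50 → 25 → 29 → 85 → 89 → 145 → 42 → 20 → 4 → 16 → 37 → 58 → 89  (repeats 89)
355: 355 → 59 → 106 → 37 → 58 → 89 → 145 → 42 → 20 → 4 → 16 → 37  (repeats 37)
356: 356 → 70 → 49 → 97 → 130 → 10 → 1  (reaches 1)
357: 357 → 83 → 73 → 58 → 89 → 145 → 42 → 20 → 4 → 16 → 37 → 58  (repeats 58)
happy: 356

1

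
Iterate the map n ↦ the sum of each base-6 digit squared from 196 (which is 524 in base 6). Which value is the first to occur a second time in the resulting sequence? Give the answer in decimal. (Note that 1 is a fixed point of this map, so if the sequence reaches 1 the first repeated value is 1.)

26

196 = (5,2,4)_6 → 5² + 2² + 4² = 25 + 4 + 16 = 45
45 = (1,1,3)_6 → 1² + 1² + 3² = 1 + 1 + 9 = 11
11 = (1,5)_6 → 1² + 5² = 1 + 25 = 26
26 = (4,2)_6 → 4² + 2² = 16 + 4 = 20
20 = (3,2)_6 → 3² + 2² = 9 + 4 = 13
13 = (2,1)_6 → 2² + 1² = 4 + 1 = 5
5 = (5)_6 → 5² = 25
25 = (4,1)_6 → 4² + 1² = 16 + 1 = 17
17 = (2,5)_6 → 2² + 5² = 4 + 25 = 29
29 = (4,5)_6 → 4² + 5² = 16 + 25 = 41
41 = (1,0,5)_6 → 1² + 0² + 5² = 1 + 0 + 25 = 26  — 26 already appeared earlier.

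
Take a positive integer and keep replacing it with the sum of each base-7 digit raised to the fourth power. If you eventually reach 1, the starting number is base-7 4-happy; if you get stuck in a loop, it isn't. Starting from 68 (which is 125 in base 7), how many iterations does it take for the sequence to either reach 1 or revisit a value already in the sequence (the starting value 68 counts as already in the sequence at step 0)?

6

68 = (1,2,5)_7 → 1⁴ + 2⁴ + 5⁴ = 1 + 16 + 625 = 642
642 = (1,6,0,5)_7 → 1⁴ + 6⁴ + 0⁴ + 5⁴ = 1 + 1296 + 0 + 625 = 1922
1922 = (5,4,1,4)_7 → 5⁴ + 4⁴ + 1⁴ + 4⁴ = 625 + 256 + 1 + 256 = 1138
1138 = (3,2,1,4)_7 → 3⁴ + 2⁴ + 1⁴ + 4⁴ = 81 + 16 + 1 + 256 = 354
354 = (1,0,1,4)_7 → 1⁴ + 0⁴ + 1⁴ + 4⁴ = 1 + 0 + 1 + 256 = 258
258 = (5,1,6)_7 → 5⁴ + 1⁴ + 6⁴ = 625 + 1 + 1296 = 1922  — 1922 repeats.
That took 6 steps.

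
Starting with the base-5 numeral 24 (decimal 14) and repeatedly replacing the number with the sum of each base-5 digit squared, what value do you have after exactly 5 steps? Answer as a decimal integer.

16

14 = (2,4)_5 → 2² + 4² = 4 + 16 = 20
20 = (4,0)_5 → 4² + 0² = 16 + 0 = 16
16 = (3,1)_5 → 3² + 1² = 9 + 1 = 10
10 = (2,0)_5 → 2² + 0² = 4 + 0 = 4
4 = (4)_5 → 4² = 16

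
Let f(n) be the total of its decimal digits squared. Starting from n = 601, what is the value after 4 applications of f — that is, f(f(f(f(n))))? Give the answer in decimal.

601 → 6² + 0² + 1² = 36 + 0 + 1 = 37
37 → 3² + 7² = 9 + 49 = 58
58 → 5² + 8² = 25 + 64 = 89
89 → 8² + 9² = 64 + 81 = 145

145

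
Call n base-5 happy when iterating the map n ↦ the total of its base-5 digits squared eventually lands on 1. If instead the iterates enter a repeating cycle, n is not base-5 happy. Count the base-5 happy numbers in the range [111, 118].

111: 111 → 21 → 17 → 13 → 13  — not base-5 happy
112: 112 → 24 → 32 → 6 → 2 → 4 → 16 → 10 → 4  — not base-5 happy
113: 113 → 29 → 17 → 13 → 13  — not base-5 happy
114: 114 → 36 → 6 → 2 → 4 → 16 → 10 → 4  — not base-5 happy
115: 115 → 25 → 1  — base-5 happy
116: 116 → 26 → 2 → 4 → 16 → 10 → 4  — not base-5 happy
117: 117 → 29 → 17 → 13 → 13  — not base-5 happy
118: 118 → 34 → 18 → 18  — not base-5 happy
base-5 happy: 115

1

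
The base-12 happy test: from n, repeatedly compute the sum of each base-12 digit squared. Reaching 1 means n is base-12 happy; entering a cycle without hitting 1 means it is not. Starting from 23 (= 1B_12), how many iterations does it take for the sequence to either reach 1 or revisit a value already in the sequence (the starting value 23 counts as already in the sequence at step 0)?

12

23 = (1,11)_12 → 1² + 11² = 1 + 121 = 122
122 = (10,2)_12 → 10² + 2² = 100 + 4 = 104
104 = (8,8)_12 → 8² + 8² = 64 + 64 = 128
128 = (10,8)_12 → 10² + 8² = 100 + 64 = 164
164 = (1,1,8)_12 → 1² + 1² + 8² = 1 + 1 + 64 = 66
66 = (5,6)_12 → 5² + 6² = 25 + 36 = 61
61 = (5,1)_12 → 5² + 1² = 25 + 1 = 26
26 = (2,2)_12 → 2² + 2² = 4 + 4 = 8
8 = (8)_12 → 8² = 64
64 = (5,4)_12 → 5² + 4² = 25 + 16 = 41
41 = (3,5)_12 → 3² + 5² = 9 + 25 = 34
34 = (2,10)_12 → 2² + 10² = 4 + 100 = 104  — 104 repeats.
That took 12 steps.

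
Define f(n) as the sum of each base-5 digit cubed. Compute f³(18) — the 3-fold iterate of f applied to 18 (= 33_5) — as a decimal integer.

18 = (3,3)_5 → 3³ + 3³ = 54
54 = (2,0,4)_5 → 2³ + 0³ + 4³ = 72
72 = (2,4,2)_5 → 2³ + 4³ + 2³ = 80

80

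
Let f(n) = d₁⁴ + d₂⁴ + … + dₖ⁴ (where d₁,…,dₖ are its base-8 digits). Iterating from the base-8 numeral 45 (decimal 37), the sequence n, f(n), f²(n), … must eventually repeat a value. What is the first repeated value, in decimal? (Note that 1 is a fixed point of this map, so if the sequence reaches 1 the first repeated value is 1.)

257

37 = (4,5)_8 → 4⁴ + 5⁴ = 881
881 = (1,5,6,1)_8 → 1⁴ + 5⁴ + 6⁴ + 1⁴ = 1923
1923 = (3,6,0,3)_8 → 3⁴ + 6⁴ + 0⁴ + 3⁴ = 1458
1458 = (2,6,6,2)_8 → 2⁴ + 6⁴ + 6⁴ + 2⁴ = 2624
2624 = (5,1,0,0)_8 → 5⁴ + 1⁴ + 0⁴ + 0⁴ = 626
626 = (1,1,6,2)_8 → 1⁴ + 1⁴ + 6⁴ + 2⁴ = 1314
1314 = (2,4,4,2)_8 → 2⁴ + 4⁴ + 4⁴ + 2⁴ = 544
544 = (1,0,4,0)_8 → 1⁴ + 0⁴ + 4⁴ + 0⁴ = 257
257 = (4,0,1)_8 → 4⁴ + 0⁴ + 1⁴ = 257  — 257 already appeared earlier.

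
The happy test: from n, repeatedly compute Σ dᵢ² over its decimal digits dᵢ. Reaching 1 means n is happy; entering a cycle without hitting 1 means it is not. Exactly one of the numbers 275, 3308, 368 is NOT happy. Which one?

275

275: 275 → 78 → 113 → 11 → 2 → 4 → 16 → 37 → 58 → 89 → 145 → 42 → 20 → 4  — repeats 4 (not happy)
3308: 3308 → 82 → 68 → 100 → 1  — reaches 1 (happy)
368: 368 → 109 → 82 → 68 → 100 → 1  — reaches 1 (happy)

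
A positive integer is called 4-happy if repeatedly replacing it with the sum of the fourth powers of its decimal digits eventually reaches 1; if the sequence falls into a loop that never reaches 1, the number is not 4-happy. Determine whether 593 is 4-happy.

not 4-happy

593 → 5⁴ + 9⁴ + 3⁴ = 7267
7267 → 7⁴ + 2⁴ + 6⁴ + 7⁴ = 6114
6114 → 6⁴ + 1⁴ + 1⁴ + 4⁴ = 1554
1554 → 1⁴ + 5⁴ + 5⁴ + 4⁴ = 1507
1507 → 1⁴ + 5⁴ + 0⁴ + 7⁴ = 3027
3027 → 3⁴ + 0⁴ + 2⁴ + 7⁴ = 2498
2498 → 2⁴ + 4⁴ + 9⁴ + 8⁴ = 10929
10929 → 1⁴ + 0⁴ + 9⁴ + 2⁴ + 9⁴ = 13139
13139 → 1⁴ + 3⁴ + 1⁴ + 3⁴ + 9⁴ = 6725
6725 → 6⁴ + 7⁴ + 2⁴ + 5⁴ = 4338
4338 → 4⁴ + 3⁴ + 3⁴ + 8⁴ = 4514
4514 → 4⁴ + 5⁴ + 1⁴ + 4⁴ = 1138
1138 → 1⁴ + 1⁴ + 3⁴ + 8⁴ = 4179
4179 → 4⁴ + 1⁴ + 7⁴ + 9⁴ = 9219
9219 → 9⁴ + 2⁴ + 1⁴ + 9⁴ = 13139  — 13139 already seen; the sequence cycles without reaching 1.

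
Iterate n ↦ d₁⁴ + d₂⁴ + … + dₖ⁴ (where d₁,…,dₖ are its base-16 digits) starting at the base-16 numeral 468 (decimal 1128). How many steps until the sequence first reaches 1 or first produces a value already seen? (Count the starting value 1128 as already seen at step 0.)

1128 = (4,6,8)_16 → 4⁴ + 6⁴ + 8⁴ = 5648
5648 = (1,6,1,0)_16 → 1⁴ + 6⁴ + 1⁴ + 0⁴ = 1298
1298 = (5,1,2)_16 → 5⁴ + 1⁴ + 2⁴ = 642
642 = (2,8,2)_16 → 2⁴ + 8⁴ + 2⁴ = 4128
4128 = (1,0,2,0)_16 → 1⁴ + 0⁴ + 2⁴ + 0⁴ = 17
17 = (1,1)_16 → 1⁴ + 1⁴ = 2
2 = (2)_16 → 2⁴ = 16
16 = (1,0)_16 → 1⁴ + 0⁴ = 1  — reached 1.
That took 8 steps.

8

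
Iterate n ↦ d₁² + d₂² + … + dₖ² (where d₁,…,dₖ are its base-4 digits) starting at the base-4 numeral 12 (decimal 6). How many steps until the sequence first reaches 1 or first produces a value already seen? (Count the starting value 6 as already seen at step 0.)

4

6 = (1,2)_4 → 1² + 2² = 5
5 = (1,1)_4 → 1² + 1² = 2
2 = (2)_4 → 2² = 4
4 = (1,0)_4 → 1² + 0² = 1  — reached 1.
That took 4 steps.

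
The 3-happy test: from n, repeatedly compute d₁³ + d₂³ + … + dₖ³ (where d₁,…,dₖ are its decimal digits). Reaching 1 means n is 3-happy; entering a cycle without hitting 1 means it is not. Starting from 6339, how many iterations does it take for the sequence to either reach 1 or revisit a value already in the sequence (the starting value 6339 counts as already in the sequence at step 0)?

8

6339 → 999
999 → 2187
2187 → 864
864 → 792
792 → 1080
1080 → 513
513 → 153
153 → 153  — 153 repeats.
That took 8 steps.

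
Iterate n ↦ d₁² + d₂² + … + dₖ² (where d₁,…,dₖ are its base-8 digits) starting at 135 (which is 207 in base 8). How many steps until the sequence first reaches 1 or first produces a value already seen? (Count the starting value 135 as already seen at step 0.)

9

135 = (2,0,7)_8 → 2² + 0² + 7² = 53
53 = (6,5)_8 → 6² + 5² = 61
61 = (7,5)_8 → 7² + 5² = 74
74 = (1,1,2)_8 → 1² + 1² + 2² = 6
6 = (6)_8 → 6² = 36
36 = (4,4)_8 → 4² + 4² = 32
32 = (4,0)_8 → 4² + 0² = 16
16 = (2,0)_8 → 2² + 0² = 4
4 = (4)_8 → 4² = 16  — 16 repeats.
That took 9 steps.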